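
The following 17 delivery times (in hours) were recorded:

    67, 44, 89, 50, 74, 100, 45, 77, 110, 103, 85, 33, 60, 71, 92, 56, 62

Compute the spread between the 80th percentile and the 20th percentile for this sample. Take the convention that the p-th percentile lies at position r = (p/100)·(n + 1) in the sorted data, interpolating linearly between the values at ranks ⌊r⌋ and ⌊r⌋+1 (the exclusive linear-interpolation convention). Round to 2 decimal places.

Sorted: 33, 44, 45, 50, 56, 60, 62, 67, 71, 74, 77, 85, 89, 92, 100, 103, 110.
n = 17.
P20: r = 3.6; ranks 3–4 are 45, 50; interpolating gives 48.
P80: r = 14.4; ranks 14–15 are 92, 100; interpolating gives 95.2.
Difference: 95.2 − 48 = 47.2.

47.20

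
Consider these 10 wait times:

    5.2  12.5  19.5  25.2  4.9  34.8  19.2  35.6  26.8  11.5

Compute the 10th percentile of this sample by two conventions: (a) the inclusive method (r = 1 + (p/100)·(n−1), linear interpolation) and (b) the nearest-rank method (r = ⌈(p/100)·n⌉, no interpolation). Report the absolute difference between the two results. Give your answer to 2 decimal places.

0.27

Sorted: 4.9, 5.2, 11.5, 12.5, 19.2, 19.5, 25.2, 26.8, 34.8, 35.6.
n = 10.
(a) r = 1.9; between ranks 1 (4.9) and 2 (5.2): 5.17.
(b) the nearest-rank method: rank 1 → 4.9.
|5.17 − 4.9| = 0.27.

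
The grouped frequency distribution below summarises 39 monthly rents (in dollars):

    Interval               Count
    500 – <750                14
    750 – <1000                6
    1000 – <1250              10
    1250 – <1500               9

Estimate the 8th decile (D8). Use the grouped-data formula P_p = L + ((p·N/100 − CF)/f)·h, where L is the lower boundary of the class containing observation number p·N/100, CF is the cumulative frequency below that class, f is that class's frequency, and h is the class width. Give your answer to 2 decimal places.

N = 39; target position k = 80/100 · 39 = 31.2.
Cumulative frequencies: 14, 20, 30, 39.
Observation 31.2 falls in the class 1250 – <1500.
L = 1250, CF = 30, f = 9, h = 250.
P80 = 1250 + ((31.2 − 30)/9)·250 = 1250 + 33.3333 = 1283.33.

1283.33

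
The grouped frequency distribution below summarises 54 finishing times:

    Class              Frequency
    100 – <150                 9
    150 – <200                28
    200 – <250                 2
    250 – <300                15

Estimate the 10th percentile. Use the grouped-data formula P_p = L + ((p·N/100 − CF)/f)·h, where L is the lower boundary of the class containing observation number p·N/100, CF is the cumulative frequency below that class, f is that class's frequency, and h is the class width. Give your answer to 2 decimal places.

N = 54; target position k = 10/100 · 54 = 5.4.
Cumulative frequencies: 9, 37, 39, 54.
Observation 5.4 falls in the class 100 – <150.
L = 100, CF = 0, f = 9, h = 50.
P10 = 100 + ((5.4 − 0)/9)·50 = 100 + 30 = 130.

130.00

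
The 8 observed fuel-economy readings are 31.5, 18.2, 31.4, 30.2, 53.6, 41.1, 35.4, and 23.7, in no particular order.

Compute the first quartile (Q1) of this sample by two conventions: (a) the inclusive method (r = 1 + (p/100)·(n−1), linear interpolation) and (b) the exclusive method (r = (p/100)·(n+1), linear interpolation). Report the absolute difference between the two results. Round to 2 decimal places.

3.25

Sorted: 18.2, 23.7, 30.2, 31.4, 31.5, 35.4, 41.1, 53.6.
n = 8.
(a) r = 2.75; between ranks 2 (23.7) and 3 (30.2): 28.575.
(b) r = 2.25; between ranks 2 (23.7) and 3 (30.2): 25.325.
|28.575 − 25.325| = 3.25.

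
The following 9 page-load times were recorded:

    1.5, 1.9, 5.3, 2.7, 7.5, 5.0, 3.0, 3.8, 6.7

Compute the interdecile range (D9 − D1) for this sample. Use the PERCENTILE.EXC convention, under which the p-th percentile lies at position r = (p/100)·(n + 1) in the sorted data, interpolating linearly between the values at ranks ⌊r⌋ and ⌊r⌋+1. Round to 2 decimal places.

Sorted: 1.5, 1.9, 2.7, 3.0, 3.8, 5.0, 5.3, 6.7, 7.5.
n = 9.
P10: r = 1 (integer) → 1.5.
P90: r = 9 (integer) → 7.5.
Difference: 7.5 − 1.5 = 6.

6.00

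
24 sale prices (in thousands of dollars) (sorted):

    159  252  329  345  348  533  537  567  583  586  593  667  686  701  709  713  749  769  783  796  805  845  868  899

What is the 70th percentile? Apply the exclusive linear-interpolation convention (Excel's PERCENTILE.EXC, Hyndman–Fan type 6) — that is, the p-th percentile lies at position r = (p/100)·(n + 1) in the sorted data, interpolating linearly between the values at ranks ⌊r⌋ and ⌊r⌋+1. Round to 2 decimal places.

n = 24.
r = (70/100)·(24 + 1) = 17.5.
Rank 17 is 749 and rank 18 is 769.
Interpolate: 749 + 0.5·(769 − 749) = 749 + 0.5·20 = 759.

759.00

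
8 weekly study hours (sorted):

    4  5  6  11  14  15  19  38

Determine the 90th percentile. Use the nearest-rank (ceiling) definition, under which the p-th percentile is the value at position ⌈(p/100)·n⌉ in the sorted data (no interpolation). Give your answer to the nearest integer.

38

n = 8.
Position = ⌈90/100 · 8⌉ = ⌈7.2⌉ = 8.
The value at rank 8 is 38.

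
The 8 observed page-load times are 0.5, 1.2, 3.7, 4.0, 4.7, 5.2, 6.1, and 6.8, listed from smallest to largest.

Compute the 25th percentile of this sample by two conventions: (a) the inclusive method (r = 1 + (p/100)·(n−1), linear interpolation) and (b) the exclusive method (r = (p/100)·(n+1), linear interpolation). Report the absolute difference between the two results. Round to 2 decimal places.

n = 8.
(a) r = 2.75; between ranks 2 (1.2) and 3 (3.7): 3.075.
(b) r = 2.25; between ranks 2 (1.2) and 3 (3.7): 1.825.
|3.075 − 1.825| = 1.25.

1.25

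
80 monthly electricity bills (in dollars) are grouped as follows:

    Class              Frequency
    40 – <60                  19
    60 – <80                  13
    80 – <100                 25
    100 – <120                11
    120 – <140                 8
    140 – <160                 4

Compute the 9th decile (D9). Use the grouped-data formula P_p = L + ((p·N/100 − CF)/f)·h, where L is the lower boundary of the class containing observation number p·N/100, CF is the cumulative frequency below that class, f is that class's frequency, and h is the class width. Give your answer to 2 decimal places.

N = 80; target position k = 90/100 · 80 = 72.
Cumulative frequencies: 19, 32, 57, 68, 76, 80.
Observation 72 falls in the class 120 – <140.
L = 120, CF = 68, f = 8, h = 20.
P90 = 120 + ((72 − 68)/8)·20 = 120 + 10 = 130.

130.00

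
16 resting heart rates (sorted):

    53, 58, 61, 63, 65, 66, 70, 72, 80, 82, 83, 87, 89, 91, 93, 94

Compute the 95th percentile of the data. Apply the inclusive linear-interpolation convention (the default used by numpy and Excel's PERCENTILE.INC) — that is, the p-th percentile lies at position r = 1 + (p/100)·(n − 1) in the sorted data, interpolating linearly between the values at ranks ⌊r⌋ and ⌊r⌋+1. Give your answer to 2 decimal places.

93.25

n = 16.
r = 1 + (95/100)·(16 − 1) = 1 + 14.25 = 15.25.
Rank 15 is 93 and rank 16 is 94.
Interpolate: 93 + 0.25·(94 − 93) = 93 + 0.25·1 = 93.25.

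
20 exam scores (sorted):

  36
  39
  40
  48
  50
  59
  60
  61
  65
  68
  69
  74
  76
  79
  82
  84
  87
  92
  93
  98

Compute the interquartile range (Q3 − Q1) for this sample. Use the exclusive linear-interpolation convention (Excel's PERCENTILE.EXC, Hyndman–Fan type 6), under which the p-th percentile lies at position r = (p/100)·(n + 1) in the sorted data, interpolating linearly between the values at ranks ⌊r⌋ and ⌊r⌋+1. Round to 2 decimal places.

n = 20.
P25: r = 5.25; ranks 5–6 are 50, 59; interpolating gives 52.25.
P75: r = 15.75; ranks 15–16 are 82, 84; interpolating gives 83.5.
Difference: 83.5 − 52.25 = 31.25.

31.25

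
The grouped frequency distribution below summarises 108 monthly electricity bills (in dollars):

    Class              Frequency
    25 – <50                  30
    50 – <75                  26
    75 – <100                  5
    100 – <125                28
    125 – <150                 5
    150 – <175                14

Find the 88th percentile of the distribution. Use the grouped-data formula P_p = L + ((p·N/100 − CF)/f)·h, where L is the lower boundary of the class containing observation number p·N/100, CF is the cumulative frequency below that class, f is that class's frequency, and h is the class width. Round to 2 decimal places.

151.86

N = 108; target position k = 88/100 · 108 = 95.04.
Cumulative frequencies: 30, 56, 61, 89, 94, 108.
Observation 95.04 falls in the class 150 – <175.
L = 150, CF = 94, f = 14, h = 25.
P88 = 150 + ((95.04 − 94)/14)·25 = 150 + 1.85714 = 151.857.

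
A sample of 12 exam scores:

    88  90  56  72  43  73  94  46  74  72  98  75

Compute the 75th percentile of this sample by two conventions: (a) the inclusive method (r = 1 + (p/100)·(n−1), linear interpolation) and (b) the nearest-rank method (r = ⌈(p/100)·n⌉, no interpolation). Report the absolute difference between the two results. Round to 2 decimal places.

Sorted: 43, 46, 56, 72, 72, 73, 74, 75, 88, 90, 94, 98.
n = 12.
(a) r = 9.25; between ranks 9 (88) and 10 (90): 88.5.
(b) the nearest-rank method: rank 9 → 88.
|88.5 − 88| = 0.5.

0.50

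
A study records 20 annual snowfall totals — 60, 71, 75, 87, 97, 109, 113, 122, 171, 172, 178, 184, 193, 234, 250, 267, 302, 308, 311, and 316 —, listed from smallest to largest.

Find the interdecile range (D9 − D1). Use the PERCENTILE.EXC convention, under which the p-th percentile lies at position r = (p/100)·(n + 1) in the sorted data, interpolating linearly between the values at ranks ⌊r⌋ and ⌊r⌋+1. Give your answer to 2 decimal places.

239.30

n = 20.
P10: r = 2.1; ranks 2–3 are 71, 75; interpolating gives 71.4.
P90: r = 18.9; ranks 18–19 are 308, 311; interpolating gives 310.7.
Difference: 310.7 − 71.4 = 239.3.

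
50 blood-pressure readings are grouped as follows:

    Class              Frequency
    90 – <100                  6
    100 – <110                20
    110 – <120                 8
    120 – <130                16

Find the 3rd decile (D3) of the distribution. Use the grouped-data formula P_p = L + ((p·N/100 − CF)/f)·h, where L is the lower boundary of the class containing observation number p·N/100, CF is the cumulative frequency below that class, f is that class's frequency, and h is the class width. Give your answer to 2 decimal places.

N = 50; target position k = 30/100 · 50 = 15.
Cumulative frequencies: 6, 26, 34, 50.
Observation 15 falls in the class 100 – <110.
L = 100, CF = 6, f = 20, h = 10.
P30 = 100 + ((15 − 6)/20)·10 = 100 + 4.5 = 104.5.

104.50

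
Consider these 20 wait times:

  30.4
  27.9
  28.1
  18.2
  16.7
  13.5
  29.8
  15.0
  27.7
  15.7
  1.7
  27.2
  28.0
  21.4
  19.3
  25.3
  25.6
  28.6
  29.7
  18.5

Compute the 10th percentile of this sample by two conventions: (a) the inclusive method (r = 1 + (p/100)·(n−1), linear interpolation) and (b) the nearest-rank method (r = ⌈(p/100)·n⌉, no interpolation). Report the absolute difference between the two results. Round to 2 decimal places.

1.35

Sorted: 1.7, 13.5, 15.0, 15.7, 16.7, 18.2, 18.5, 19.3, 21.4, 25.3, 25.6, 27.2, 27.7, 27.9, 28.0, 28.1, 28.6, 29.7, 29.8, 30.4.
n = 20.
(a) r = 2.9; between ranks 2 (13.5) and 3 (15.0): 14.85.
(b) the nearest-rank method: rank 2 → 13.5.
|14.85 − 13.5| = 1.35.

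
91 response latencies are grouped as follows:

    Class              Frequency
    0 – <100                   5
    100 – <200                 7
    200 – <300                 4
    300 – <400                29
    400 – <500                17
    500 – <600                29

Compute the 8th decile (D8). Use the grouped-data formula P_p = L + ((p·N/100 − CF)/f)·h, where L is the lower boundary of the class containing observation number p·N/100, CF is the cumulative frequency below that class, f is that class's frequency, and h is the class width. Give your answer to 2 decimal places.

537.24

N = 91; target position k = 80/100 · 91 = 72.8.
Cumulative frequencies: 5, 12, 16, 45, 62, 91.
Observation 72.8 falls in the class 500 – <600.
L = 500, CF = 62, f = 29, h = 100.
P80 = 500 + ((72.8 − 62)/29)·100 = 500 + 37.2414 = 537.241.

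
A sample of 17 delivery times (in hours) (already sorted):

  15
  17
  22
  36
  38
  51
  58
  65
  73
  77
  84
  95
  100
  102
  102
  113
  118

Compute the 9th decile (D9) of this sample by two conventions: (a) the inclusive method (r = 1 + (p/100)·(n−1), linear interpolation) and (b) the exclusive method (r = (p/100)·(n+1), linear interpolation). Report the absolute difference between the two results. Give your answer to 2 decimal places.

7.60

n = 17.
(a) r = 15.4; between ranks 15 (102) and 16 (113): 106.4.
(b) r = 16.2; between ranks 16 (113) and 17 (118): 114.
|106.4 − 114| = 7.6.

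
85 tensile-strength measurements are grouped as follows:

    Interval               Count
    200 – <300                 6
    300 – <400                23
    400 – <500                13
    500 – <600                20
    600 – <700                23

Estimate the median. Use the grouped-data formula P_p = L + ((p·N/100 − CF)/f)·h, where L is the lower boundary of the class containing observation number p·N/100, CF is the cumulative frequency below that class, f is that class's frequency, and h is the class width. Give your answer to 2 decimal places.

502.50

N = 85; target position k = 50/100 · 85 = 42.5.
Cumulative frequencies: 6, 29, 42, 62, 85.
Observation 42.5 falls in the class 500 – <600.
L = 500, CF = 42, f = 20, h = 100.
P50 = 500 + ((42.5 − 42)/20)·100 = 500 + 2.5 = 502.5.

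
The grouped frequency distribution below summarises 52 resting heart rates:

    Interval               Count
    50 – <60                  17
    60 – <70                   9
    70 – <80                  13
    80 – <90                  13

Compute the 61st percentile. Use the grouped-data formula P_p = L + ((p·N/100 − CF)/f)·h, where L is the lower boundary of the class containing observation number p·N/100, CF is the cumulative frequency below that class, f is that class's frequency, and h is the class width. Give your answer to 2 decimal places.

N = 52; target position k = 61/100 · 52 = 31.72.
Cumulative frequencies: 17, 26, 39, 52.
Observation 31.72 falls in the class 70 – <80.
L = 70, CF = 26, f = 13, h = 10.
P61 = 70 + ((31.72 − 26)/13)·10 = 70 + 4.4 = 74.4.

74.40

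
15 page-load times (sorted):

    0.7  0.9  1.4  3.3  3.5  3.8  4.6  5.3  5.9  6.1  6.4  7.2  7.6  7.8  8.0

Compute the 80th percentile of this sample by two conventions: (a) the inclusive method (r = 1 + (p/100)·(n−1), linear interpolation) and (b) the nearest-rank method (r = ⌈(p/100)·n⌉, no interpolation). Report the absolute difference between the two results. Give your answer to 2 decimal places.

0.08

n = 15.
(a) r = 12.2; between ranks 12 (7.2) and 13 (7.6): 7.28.
(b) the nearest-rank method: rank 12 → 7.2.
|7.28 − 7.2| = 0.08.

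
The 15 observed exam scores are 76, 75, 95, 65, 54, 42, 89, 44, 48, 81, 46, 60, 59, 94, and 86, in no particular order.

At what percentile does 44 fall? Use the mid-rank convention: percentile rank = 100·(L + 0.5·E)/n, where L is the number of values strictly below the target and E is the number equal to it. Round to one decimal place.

10.0

Sorted: 42, 44, 46, 48, 54, 59, 60, 65, 75, 76, 81, 86, 89, 94, 95.
Count below 44: L = 1; count equal: E = 1; n = 15.
Percentile rank = 100·(1 + 0.5·1)/15 = 100·1.5/15 = 10.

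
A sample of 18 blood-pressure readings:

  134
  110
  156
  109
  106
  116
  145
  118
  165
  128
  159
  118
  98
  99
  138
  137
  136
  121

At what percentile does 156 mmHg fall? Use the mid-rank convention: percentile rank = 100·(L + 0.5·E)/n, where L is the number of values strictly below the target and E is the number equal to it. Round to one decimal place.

86.1

Sorted: 98, 99, 106, 109, 110, 116, 118, 118, 121, 128, 134, 136, 137, 138, 145, 156, 159, 165.
Count below 156: L = 15; count equal: E = 1; n = 18.
Percentile rank = 100·(15 + 0.5·1)/18 = 100·15.5/18 = 86.11.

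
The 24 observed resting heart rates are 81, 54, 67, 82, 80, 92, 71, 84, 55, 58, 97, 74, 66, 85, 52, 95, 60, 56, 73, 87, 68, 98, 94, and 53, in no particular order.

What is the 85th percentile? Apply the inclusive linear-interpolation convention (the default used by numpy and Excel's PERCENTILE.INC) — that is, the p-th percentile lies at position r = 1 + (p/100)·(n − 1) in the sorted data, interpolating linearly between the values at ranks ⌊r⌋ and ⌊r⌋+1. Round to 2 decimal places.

93.10

Sorted: 52, 53, 54, 55, 56, 58, 60, 66, 67, 68, 71, 73, 74, 80, 81, 82, 84, 85, 87, 92, 94, 95, 97, 98.
n = 24.
r = 1 + (85/100)·(24 − 1) = 1 + 19.55 = 20.55.
Rank 20 is 92 and rank 21 is 94.
Interpolate: 92 + 0.55·(94 − 92) = 92 + 0.55·2 = 93.1.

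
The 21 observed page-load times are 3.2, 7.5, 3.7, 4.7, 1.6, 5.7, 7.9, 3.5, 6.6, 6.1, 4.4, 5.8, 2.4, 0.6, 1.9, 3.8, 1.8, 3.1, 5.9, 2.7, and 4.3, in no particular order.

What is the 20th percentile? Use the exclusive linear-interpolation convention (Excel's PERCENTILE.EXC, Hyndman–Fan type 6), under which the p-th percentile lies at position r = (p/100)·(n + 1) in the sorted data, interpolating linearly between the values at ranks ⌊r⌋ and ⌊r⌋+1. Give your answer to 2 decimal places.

Sorted: 0.6, 1.6, 1.8, 1.9, 2.4, 2.7, 3.1, 3.2, 3.5, 3.7, 3.8, 4.3, 4.4, 4.7, 5.7, 5.8, 5.9, 6.1, 6.6, 7.5, 7.9.
n = 21.
r = (20/100)·(21 + 1) = 4.4.
Rank 4 is 1.9 and rank 5 is 2.4.
Interpolate: 1.9 + 0.4·(2.4 − 1.9) = 1.9 + 0.4·0.5 = 2.1.

2.10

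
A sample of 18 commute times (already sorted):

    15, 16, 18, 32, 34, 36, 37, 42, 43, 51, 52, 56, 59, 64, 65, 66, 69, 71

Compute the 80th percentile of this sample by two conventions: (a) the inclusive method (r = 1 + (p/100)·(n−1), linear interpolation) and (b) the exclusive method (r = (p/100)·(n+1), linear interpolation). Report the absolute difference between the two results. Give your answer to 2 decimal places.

n = 18.
(a) r = 14.6; between ranks 14 (64) and 15 (65): 64.6.
(b) r = 15.2; between ranks 15 (65) and 16 (66): 65.2.
|64.6 − 65.2| = 0.6.

0.60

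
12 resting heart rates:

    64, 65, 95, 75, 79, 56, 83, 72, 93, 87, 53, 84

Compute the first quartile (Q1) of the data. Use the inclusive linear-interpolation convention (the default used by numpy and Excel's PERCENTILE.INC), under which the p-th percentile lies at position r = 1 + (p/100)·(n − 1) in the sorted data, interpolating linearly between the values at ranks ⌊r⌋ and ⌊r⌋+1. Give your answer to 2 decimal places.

Sorted: 53, 56, 64, 65, 72, 75, 79, 83, 84, 87, 93, 95.
n = 12.
r = 1 + (25/100)·(12 − 1) = 1 + 2.75 = 3.75.
Rank 3 is 64 and rank 4 is 65.
Interpolate: 64 + 0.75·(65 − 64) = 64 + 0.75·1 = 64.75.

64.75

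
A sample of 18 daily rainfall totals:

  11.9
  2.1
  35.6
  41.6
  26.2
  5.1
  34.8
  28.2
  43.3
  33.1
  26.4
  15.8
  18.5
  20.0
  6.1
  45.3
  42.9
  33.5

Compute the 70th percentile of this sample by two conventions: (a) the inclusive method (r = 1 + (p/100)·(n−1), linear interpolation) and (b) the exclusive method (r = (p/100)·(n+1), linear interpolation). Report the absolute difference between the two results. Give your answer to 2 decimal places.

Sorted: 2.1, 5.1, 6.1, 11.9, 15.8, 18.5, 20.0, 26.2, 26.4, 28.2, 33.1, 33.5, 34.8, 35.6, 41.6, 42.9, 43.3, 45.3.
n = 18.
(a) r = 12.9; between ranks 12 (33.5) and 13 (34.8): 34.67.
(b) r = 13.3; between ranks 13 (34.8) and 14 (35.6): 35.04.
|34.67 − 35.04| = 0.37.

0.37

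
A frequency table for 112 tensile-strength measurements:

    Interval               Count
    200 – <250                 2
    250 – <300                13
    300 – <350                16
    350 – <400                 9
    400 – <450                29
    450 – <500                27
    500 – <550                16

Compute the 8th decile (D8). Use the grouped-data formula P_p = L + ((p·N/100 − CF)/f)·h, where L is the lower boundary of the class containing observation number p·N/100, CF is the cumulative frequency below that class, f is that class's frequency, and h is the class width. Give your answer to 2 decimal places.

N = 112; target position k = 80/100 · 112 = 89.6.
Cumulative frequencies: 2, 15, 31, 40, 69, 96, 112.
Observation 89.6 falls in the class 450 – <500.
L = 450, CF = 69, f = 27, h = 50.
P80 = 450 + ((89.6 − 69)/27)·50 = 450 + 38.1481 = 488.148.

488.15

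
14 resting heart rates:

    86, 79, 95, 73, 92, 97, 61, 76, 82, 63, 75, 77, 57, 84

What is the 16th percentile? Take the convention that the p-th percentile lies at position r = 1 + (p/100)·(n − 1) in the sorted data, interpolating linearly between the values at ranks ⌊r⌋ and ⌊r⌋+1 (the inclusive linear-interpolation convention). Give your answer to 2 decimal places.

Sorted: 57, 61, 63, 73, 75, 76, 77, 79, 82, 84, 86, 92, 95, 97.
n = 14.
r = 1 + (16/100)·(14 − 1) = 1 + 2.08 = 3.08.
Rank 3 is 63 and rank 4 is 73.
Interpolate: 63 + 0.08·(73 − 63) = 63 + 0.08·10 = 63.8.

63.80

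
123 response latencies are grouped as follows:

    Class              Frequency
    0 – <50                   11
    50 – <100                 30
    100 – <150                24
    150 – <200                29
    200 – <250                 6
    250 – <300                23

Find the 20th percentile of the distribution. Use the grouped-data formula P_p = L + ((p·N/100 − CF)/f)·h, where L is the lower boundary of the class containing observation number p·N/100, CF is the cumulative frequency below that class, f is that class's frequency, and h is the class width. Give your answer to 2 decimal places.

72.67

N = 123; target position k = 20/100 · 123 = 24.6.
Cumulative frequencies: 11, 41, 65, 94, 100, 123.
Observation 24.6 falls in the class 50 – <100.
L = 50, CF = 11, f = 30, h = 50.
P20 = 50 + ((24.6 − 11)/30)·50 = 50 + 22.6667 = 72.6667.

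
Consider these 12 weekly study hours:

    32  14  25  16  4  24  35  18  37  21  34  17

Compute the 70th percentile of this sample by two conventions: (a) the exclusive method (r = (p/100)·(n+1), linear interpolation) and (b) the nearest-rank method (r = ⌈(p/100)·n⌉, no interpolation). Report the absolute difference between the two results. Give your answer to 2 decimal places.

0.20

Sorted: 4, 14, 16, 17, 18, 21, 24, 25, 32, 34, 35, 37.
n = 12.
(a) r = 9.1; between ranks 9 (32) and 10 (34): 32.2.
(b) the nearest-rank method: rank 9 → 32.
|32.2 − 32| = 0.2.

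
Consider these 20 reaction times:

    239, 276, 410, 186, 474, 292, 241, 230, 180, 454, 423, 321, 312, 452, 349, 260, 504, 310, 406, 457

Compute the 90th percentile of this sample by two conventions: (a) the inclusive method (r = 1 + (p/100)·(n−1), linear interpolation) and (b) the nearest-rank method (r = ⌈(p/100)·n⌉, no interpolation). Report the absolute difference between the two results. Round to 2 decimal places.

1.70

Sorted: 180, 186, 230, 239, 241, 260, 276, 292, 310, 312, 321, 349, 406, 410, 423, 452, 454, 457, 474, 504.
n = 20.
(a) r = 18.1; between ranks 18 (457) and 19 (474): 458.7.
(b) the nearest-rank method: rank 18 → 457.
|458.7 − 457| = 1.7.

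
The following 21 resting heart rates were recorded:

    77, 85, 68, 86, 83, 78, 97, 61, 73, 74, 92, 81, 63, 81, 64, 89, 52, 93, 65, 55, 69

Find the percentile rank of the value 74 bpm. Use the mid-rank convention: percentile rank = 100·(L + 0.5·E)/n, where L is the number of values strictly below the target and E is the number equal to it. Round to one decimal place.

Sorted: 52, 55, 61, 63, 64, 65, 68, 69, 73, 74, 77, 78, 81, 81, 83, 85, 86, 89, 92, 93, 97.
Count below 74: L = 9; count equal: E = 1; n = 21.
Percentile rank = 100·(9 + 0.5·1)/21 = 100·9.5/21 = 45.24.

45.2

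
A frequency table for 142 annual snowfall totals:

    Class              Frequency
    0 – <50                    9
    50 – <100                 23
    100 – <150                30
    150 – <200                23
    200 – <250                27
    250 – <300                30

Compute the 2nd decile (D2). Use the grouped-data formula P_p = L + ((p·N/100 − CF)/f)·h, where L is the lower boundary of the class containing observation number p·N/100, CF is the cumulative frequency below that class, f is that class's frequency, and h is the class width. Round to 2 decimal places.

N = 142; target position k = 20/100 · 142 = 28.4.
Cumulative frequencies: 9, 32, 62, 85, 112, 142.
Observation 28.4 falls in the class 50 – <100.
L = 50, CF = 9, f = 23, h = 50.
P20 = 50 + ((28.4 − 9)/23)·50 = 50 + 42.1739 = 92.1739.

92.17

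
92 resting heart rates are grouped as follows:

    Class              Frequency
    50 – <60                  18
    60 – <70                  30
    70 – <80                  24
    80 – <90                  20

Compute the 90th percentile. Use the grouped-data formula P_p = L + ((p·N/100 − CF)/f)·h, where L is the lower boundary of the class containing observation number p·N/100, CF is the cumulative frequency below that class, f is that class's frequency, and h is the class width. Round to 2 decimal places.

85.40

N = 92; target position k = 90/100 · 92 = 82.8.
Cumulative frequencies: 18, 48, 72, 92.
Observation 82.8 falls in the class 80 – <90.
L = 80, CF = 72, f = 20, h = 10.
P90 = 80 + ((82.8 − 72)/20)·10 = 80 + 5.4 = 85.4.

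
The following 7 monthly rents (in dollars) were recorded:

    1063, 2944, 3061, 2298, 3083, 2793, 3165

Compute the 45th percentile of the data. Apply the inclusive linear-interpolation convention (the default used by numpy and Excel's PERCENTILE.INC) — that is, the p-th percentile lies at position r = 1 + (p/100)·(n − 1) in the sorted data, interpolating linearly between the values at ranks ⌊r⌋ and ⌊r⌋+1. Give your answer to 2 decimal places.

2898.70

Sorted: 1063, 2298, 2793, 2944, 3061, 3083, 3165.
n = 7.
r = 1 + (45/100)·(7 − 1) = 1 + 2.7 = 3.7.
Rank 3 is 2793 and rank 4 is 2944.
Interpolate: 2793 + 0.7·(2944 − 2793) = 2793 + 0.7·151 = 2898.7.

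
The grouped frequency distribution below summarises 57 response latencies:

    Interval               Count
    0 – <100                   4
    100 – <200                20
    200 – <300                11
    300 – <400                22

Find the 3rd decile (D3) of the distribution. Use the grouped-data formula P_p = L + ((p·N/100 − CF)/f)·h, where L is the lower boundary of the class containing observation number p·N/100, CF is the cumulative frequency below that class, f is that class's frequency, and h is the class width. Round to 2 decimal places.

165.50

N = 57; target position k = 30/100 · 57 = 17.1.
Cumulative frequencies: 4, 24, 35, 57.
Observation 17.1 falls in the class 100 – <200.
L = 100, CF = 4, f = 20, h = 100.
P30 = 100 + ((17.1 − 4)/20)·100 = 100 + 65.5 = 165.5.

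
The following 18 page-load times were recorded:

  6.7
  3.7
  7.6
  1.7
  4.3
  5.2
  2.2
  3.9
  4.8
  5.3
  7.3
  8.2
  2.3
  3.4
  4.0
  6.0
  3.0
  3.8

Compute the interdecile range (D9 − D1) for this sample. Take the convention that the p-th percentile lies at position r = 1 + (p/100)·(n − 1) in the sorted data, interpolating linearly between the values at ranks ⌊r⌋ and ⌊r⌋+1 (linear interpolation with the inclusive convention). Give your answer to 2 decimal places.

5.12

Sorted: 1.7, 2.2, 2.3, 3.0, 3.4, 3.7, 3.8, 3.9, 4.0, 4.3, 4.8, 5.2, 5.3, 6.0, 6.7, 7.3, 7.6, 8.2.
n = 18.
P10: r = 2.7; ranks 2–3 are 2.2, 2.3; interpolating gives 2.27.
P90: r = 16.3; ranks 16–17 are 7.3, 7.6; interpolating gives 7.39.
Difference: 7.39 − 2.27 = 5.12.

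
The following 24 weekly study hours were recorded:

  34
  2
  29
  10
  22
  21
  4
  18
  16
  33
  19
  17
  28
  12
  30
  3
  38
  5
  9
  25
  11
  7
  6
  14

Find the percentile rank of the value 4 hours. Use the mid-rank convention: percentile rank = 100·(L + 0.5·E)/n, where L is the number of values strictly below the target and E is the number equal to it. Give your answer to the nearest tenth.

10.4

Sorted: 2, 3, 4, 5, 6, 7, 9, 10, 11, 12, 14, 16, 17, 18, 19, 21, 22, 25, 28, 29, 30, 33, 34, 38.
Count below 4: L = 2; count equal: E = 1; n = 24.
Percentile rank = 100·(2 + 0.5·1)/24 = 100·2.5/24 = 10.42.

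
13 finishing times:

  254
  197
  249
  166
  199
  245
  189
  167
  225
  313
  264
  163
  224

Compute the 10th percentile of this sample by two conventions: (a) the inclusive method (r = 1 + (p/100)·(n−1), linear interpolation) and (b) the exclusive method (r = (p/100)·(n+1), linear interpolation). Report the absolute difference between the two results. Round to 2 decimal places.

2.00

Sorted: 163, 166, 167, 189, 197, 199, 224, 225, 245, 249, 254, 264, 313.
n = 13.
(a) r = 2.2; between ranks 2 (166) and 3 (167): 166.2.
(b) r = 1.4; between ranks 1 (163) and 2 (166): 164.2.
|166.2 − 164.2| = 2.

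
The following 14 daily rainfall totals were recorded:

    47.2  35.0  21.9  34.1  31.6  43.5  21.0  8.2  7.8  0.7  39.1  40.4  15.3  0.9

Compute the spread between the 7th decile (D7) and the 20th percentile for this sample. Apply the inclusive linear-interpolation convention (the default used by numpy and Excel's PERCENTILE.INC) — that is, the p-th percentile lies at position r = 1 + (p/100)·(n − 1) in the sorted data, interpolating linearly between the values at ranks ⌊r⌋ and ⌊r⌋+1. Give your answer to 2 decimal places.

27.37

Sorted: 0.7, 0.9, 7.8, 8.2, 15.3, 21.0, 21.9, 31.6, 34.1, 35.0, 39.1, 40.4, 43.5, 47.2.
n = 14.
P20: r = 3.6; ranks 3–4 are 7.8, 8.2; interpolating gives 8.04.
P70: r = 10.1; ranks 10–11 are 35.0, 39.1; interpolating gives 35.41.
Difference: 35.41 − 8.04 = 27.37.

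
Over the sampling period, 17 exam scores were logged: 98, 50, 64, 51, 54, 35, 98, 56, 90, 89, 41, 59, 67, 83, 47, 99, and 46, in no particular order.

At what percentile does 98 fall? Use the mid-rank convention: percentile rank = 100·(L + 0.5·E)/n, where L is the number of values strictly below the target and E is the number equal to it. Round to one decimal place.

Sorted: 35, 41, 46, 47, 50, 51, 54, 56, 59, 64, 67, 83, 89, 90, 98, 98, 99.
Count below 98: L = 14; count equal: E = 2; n = 17.
Percentile rank = 100·(14 + 0.5·2)/17 = 100·15/17 = 88.24.

88.2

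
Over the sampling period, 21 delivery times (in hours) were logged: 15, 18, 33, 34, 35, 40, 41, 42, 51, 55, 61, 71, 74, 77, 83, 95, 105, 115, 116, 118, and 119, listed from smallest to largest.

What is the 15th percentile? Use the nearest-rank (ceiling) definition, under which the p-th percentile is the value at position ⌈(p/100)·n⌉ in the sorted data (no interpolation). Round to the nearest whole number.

n = 21.
Position = ⌈15/100 · 21⌉ = ⌈3.15⌉ = 4.
The value at rank 4 is 34.

34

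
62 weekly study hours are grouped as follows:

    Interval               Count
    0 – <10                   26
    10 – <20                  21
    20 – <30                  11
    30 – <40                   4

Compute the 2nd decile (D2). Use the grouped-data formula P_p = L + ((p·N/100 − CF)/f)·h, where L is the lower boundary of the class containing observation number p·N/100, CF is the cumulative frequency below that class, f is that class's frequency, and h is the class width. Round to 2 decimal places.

4.77

N = 62; target position k = 20/100 · 62 = 12.4.
Cumulative frequencies: 26, 47, 58, 62.
Observation 12.4 falls in the class 0 – <10.
L = 0, CF = 0, f = 26, h = 10.
P20 = 0 + ((12.4 − 0)/26)·10 = 0 + 4.76923 = 4.76923.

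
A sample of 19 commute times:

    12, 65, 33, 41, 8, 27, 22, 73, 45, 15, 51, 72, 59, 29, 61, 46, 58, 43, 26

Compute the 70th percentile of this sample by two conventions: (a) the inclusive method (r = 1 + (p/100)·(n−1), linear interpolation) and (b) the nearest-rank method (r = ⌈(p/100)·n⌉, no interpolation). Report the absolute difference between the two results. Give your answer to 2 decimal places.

2.80

Sorted: 8, 12, 15, 22, 26, 27, 29, 33, 41, 43, 45, 46, 51, 58, 59, 61, 65, 72, 73.
n = 19.
(a) r = 13.6; between ranks 13 (51) and 14 (58): 55.2.
(b) the nearest-rank method: rank 14 → 58.
|55.2 − 58| = 2.8.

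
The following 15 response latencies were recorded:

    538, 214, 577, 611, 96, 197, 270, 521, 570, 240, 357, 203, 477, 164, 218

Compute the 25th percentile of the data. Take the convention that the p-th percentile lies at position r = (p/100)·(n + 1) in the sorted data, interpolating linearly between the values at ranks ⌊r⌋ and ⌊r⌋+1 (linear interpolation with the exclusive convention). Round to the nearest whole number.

Sorted: 96, 164, 197, 203, 214, 218, 240, 270, 357, 477, 521, 538, 570, 577, 611.
n = 15.
r = (25/100)·(15 + 1) = 4.
r is an integer, so P25 is the value at rank 4: 203.

203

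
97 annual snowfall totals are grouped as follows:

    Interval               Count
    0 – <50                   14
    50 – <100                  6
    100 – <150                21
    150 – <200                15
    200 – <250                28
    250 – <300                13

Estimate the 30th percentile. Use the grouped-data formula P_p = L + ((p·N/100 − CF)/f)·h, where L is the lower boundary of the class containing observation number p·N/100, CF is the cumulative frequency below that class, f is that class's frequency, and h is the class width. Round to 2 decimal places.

121.67

N = 97; target position k = 30/100 · 97 = 29.1.
Cumulative frequencies: 14, 20, 41, 56, 84, 97.
Observation 29.1 falls in the class 100 – <150.
L = 100, CF = 20, f = 21, h = 50.
P30 = 100 + ((29.1 − 20)/21)·50 = 100 + 21.6667 = 121.667.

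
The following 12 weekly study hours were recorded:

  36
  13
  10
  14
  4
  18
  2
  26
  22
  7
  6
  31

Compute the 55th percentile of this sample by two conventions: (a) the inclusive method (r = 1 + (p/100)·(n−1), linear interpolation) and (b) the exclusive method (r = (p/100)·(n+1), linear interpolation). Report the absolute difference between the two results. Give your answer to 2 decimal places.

Sorted: 2, 4, 6, 7, 10, 13, 14, 18, 22, 26, 31, 36.
n = 12.
(a) r = 7.05; between ranks 7 (14) and 8 (18): 14.2.
(b) r = 7.15; between ranks 7 (14) and 8 (18): 14.6.
|14.2 − 14.6| = 0.4.

0.40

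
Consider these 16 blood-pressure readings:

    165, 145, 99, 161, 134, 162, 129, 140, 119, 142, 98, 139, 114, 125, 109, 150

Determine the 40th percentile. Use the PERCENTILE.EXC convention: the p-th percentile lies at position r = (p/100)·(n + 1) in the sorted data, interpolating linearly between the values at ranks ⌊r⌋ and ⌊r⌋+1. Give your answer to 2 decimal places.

Sorted: 98, 99, 109, 114, 119, 125, 129, 134, 139, 140, 142, 145, 150, 161, 162, 165.
n = 16.
r = (40/100)·(16 + 1) = 6.8.
Rank 6 is 125 and rank 7 is 129.
Interpolate: 125 + 0.8·(129 − 125) = 125 + 0.8·4 = 128.2.

128.20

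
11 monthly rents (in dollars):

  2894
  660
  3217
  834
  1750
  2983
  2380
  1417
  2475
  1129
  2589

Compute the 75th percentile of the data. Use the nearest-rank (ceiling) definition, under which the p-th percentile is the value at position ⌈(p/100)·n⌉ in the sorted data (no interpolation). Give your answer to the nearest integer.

2894

Sorted: 660, 834, 1129, 1417, 1750, 2380, 2475, 2589, 2894, 2983, 3217.
n = 11.
Position = ⌈75/100 · 11⌉ = ⌈8.25⌉ = 9.
The value at rank 9 is 2894.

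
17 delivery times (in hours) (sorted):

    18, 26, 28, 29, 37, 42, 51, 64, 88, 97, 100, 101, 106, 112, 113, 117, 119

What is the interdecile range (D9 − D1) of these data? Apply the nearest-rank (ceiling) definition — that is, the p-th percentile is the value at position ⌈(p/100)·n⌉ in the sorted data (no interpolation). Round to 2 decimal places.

n = 17.
P10: rank ⌈10/100·17⌉ = 2 → 26.
P90: rank ⌈90/100·17⌉ = 16 → 117.
Difference: 117 − 26 = 91.

91.00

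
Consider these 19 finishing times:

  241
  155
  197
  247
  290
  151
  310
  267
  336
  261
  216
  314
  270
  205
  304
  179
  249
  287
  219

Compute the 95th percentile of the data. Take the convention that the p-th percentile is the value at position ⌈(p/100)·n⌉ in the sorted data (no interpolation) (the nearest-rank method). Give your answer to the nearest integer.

Sorted: 151, 155, 179, 197, 205, 216, 219, 241, 247, 249, 261, 267, 270, 287, 290, 304, 310, 314, 336.
n = 19.
Position = ⌈95/100 · 19⌉ = ⌈18.05⌉ = 19.
The value at rank 19 is 336.

336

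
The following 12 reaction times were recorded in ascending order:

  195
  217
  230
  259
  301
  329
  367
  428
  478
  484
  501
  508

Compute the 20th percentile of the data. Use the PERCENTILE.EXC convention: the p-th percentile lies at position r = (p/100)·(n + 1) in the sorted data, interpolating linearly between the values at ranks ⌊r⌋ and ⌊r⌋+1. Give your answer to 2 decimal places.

224.80

n = 12.
r = (20/100)·(12 + 1) = 2.6.
Rank 2 is 217 and rank 3 is 230.
Interpolate: 217 + 0.6·(230 − 217) = 217 + 0.6·13 = 224.8.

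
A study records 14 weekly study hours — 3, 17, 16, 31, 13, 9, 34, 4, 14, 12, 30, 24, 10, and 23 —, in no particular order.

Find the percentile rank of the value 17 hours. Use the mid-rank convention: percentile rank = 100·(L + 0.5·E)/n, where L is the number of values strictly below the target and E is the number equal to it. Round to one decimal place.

60.7

Sorted: 3, 4, 9, 10, 12, 13, 14, 16, 17, 23, 24, 30, 31, 34.
Count below 17: L = 8; count equal: E = 1; n = 14.
Percentile rank = 100·(8 + 0.5·1)/14 = 100·8.5/14 = 60.71.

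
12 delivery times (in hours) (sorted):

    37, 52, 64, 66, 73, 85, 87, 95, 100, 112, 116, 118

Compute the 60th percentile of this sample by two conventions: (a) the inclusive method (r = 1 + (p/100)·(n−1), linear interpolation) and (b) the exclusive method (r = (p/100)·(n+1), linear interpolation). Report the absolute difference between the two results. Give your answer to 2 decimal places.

1.60

n = 12.
(a) r = 7.6; between ranks 7 (87) and 8 (95): 91.8.
(b) r = 7.8; between ranks 7 (87) and 8 (95): 93.4.
|91.8 − 93.4| = 1.6.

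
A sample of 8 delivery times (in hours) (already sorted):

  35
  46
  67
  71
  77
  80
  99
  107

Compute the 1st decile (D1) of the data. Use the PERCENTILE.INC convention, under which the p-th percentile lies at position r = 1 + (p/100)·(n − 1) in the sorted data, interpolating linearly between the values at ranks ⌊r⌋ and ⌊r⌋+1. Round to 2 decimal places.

42.70

n = 8.
r = 1 + (10/100)·(8 − 1) = 1 + 0.7 = 1.7.
Rank 1 is 35 and rank 2 is 46.
Interpolate: 35 + 0.7·(46 − 35) = 35 + 0.7·11 = 42.7.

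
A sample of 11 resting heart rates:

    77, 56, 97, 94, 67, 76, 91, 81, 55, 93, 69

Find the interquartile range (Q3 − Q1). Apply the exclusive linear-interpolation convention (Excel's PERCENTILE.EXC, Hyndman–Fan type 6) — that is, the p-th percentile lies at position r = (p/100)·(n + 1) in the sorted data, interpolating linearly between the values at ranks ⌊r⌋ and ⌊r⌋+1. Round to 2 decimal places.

Sorted: 55, 56, 67, 69, 76, 77, 81, 91, 93, 94, 97.
n = 11.
P25: r = 3 (integer) → 67.
P75: r = 9 (integer) → 93.
Difference: 93 − 67 = 26.

26.00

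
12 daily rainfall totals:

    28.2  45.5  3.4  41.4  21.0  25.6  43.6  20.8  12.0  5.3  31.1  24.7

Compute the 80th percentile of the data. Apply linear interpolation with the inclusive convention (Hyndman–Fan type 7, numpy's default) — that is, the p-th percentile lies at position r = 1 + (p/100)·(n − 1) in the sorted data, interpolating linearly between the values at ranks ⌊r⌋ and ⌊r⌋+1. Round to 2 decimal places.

Sorted: 3.4, 5.3, 12.0, 20.8, 21.0, 24.7, 25.6, 28.2, 31.1, 41.4, 43.6, 45.5.
n = 12.
r = 1 + (80/100)·(12 − 1) = 1 + 8.8 = 9.8.
Rank 9 is 31.1 and rank 10 is 41.4.
Interpolate: 31.1 + 0.8·(41.4 − 31.1) = 31.1 + 0.8·10.3 = 39.34.

39.34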